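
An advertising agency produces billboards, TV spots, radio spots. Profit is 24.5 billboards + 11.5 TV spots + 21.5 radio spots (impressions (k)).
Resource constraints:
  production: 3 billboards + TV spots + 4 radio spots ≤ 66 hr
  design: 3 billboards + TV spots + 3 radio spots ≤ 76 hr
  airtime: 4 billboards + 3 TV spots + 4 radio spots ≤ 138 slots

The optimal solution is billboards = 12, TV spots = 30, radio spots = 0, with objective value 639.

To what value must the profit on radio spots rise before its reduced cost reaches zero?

30

Check each constraint at x*: production 66/66 (tight); design 66/76 (slack 10); airtime 138/138 (tight).
Slack constraints have shadow price 0 (complementary slackness).
From A_Bᵀ y = c: 3·y_production + 4·y_airtime = 24.5; 1·y_production + 3·y_airtime = 11.5.
Solving: y_production = 5.5, y_airtime = 2.
radio spots enters the basis when its profit ≥ yᵀa₃ = 5.5·4 + 2·4 = 30.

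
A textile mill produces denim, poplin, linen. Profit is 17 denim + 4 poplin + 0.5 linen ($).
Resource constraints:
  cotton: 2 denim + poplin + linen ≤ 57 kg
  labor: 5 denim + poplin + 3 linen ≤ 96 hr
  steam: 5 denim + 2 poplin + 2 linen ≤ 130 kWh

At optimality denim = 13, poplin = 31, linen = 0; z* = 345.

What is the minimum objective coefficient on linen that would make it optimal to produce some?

Binding: cotton and labor. Non-binding: steam (3 unused).
By complementary slackness, y = 0 for the non-binding constraint.
Dual feasibility on the basic columns requires 2·y_cotton + 5·y_labor = 17, 1·y_cotton + 1·y_labor = 4.
Solving: y_cotton = 1, y_labor = 3.
linen enters the basis when its profit ≥ yᵀa₃ = 1·1 + 3·3 = 10.

10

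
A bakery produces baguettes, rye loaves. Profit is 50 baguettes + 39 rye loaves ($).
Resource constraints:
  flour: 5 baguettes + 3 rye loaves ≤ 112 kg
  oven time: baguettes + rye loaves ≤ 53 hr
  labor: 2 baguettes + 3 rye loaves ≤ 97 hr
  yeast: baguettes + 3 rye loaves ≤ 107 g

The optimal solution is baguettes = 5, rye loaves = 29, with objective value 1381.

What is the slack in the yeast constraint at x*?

yeast used = 1·5 + 3·29 = 92; slack = 107 − 92 = 15.

15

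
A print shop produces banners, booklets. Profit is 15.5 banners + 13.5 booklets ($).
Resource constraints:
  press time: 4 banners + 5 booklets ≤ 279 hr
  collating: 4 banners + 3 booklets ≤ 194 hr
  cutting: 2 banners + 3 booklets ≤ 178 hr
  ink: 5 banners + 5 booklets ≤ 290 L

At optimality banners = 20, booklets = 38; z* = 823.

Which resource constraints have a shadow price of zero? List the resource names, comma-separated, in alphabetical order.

cutting, press time

press time: 270/279 (slack 9)
collating: 194/194 (binding)
cutting: 154/178 (slack 24)
ink: 290/290 (binding)
By complementary slackness, a constraint with positive slack has shadow price 0 → cutting, press time.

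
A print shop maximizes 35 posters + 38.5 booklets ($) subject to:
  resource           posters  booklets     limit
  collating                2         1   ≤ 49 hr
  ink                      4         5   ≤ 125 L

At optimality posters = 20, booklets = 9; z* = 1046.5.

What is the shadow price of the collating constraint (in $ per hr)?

Check each constraint at x*: collating 49/49 (tight); ink 125/125 (tight).
The binding rows give the dual system: 2·y_collating + 4·y_ink = 35 and 1·y_collating + 5·y_ink = 38.5.
→ y_collating = 3.5 and y_ink = 7.
Shadow price of collating = 3.5.

3.5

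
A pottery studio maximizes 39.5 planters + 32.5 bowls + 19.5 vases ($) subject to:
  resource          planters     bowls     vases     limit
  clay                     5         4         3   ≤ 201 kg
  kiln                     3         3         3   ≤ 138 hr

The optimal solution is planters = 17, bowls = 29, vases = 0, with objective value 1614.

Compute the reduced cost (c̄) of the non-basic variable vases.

-6

Both clay and kiln are binding at x*.
From A_Bᵀ y = c: 5·y_clay + 3·y_kiln = 39.5; 4·y_clay + 3·y_kiln = 32.5.
Solving: y_clay = 7, y_kiln = 1.5.
Reduced cost of vases: c₃ − yᵀa₃ = 19.5 − (7·3 + 1.5·3) = 19.5 − 25.5 = -6.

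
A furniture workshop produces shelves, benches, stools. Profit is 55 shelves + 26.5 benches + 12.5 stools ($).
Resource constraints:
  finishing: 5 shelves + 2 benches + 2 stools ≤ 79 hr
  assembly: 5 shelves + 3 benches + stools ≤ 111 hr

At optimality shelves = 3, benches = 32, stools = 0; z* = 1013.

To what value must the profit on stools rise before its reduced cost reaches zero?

17.5

Check each constraint at x*: finishing 79/79 (tight); assembly 111/111 (tight).
The binding rows give the dual system: 5·y_finishing + 5·y_assembly = 55 and 2·y_finishing + 3·y_assembly = 26.5.
→ y_finishing = 6.5 and y_assembly = 4.5.
stools enters the basis when its profit ≥ yᵀa₃ = 6.5·2 + 4.5·1 = 17.5.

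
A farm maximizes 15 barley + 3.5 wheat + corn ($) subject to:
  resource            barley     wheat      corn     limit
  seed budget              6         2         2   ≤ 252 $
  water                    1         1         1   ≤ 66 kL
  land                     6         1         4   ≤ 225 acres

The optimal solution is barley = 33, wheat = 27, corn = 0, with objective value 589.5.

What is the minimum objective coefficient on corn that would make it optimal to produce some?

8

Check each constraint at x*: seed budget 252/252 (tight); water 60/66 (slack 6); land 225/225 (tight).
Since water is not tight, its dual is 0.
Dual feasibility on the basic columns requires 6·y_seed budget + 6·y_land = 15, 2·y_seed budget + 1·y_land = 3.5.
This yields shadow prices y_seed budget = 1, y_land = 1.5.
corn enters the basis when its profit ≥ yᵀa₃ = 1·2 + 1.5·4 = 8.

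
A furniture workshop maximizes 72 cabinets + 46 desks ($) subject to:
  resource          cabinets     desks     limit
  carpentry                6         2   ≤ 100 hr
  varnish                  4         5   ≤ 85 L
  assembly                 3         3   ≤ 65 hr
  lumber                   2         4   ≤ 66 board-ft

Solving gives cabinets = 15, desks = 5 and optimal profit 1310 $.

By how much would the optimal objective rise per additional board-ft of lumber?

At the optimum: carpentry uses 100 of 100 (binding); varnish uses 85 of 85 (binding); assembly uses 60 of 65 (slack = 5); lumber uses 50 of 66 (slack = 16).
By complementary slackness, y = 0 for the non-binding constraints.
Dual feasibility on the basic columns requires 6·y_carpentry + 4·y_varnish = 72, 2·y_carpentry + 5·y_varnish = 46.
→ y_carpentry = 8 and y_varnish = 6.
Shadow price of lumber = 0.

0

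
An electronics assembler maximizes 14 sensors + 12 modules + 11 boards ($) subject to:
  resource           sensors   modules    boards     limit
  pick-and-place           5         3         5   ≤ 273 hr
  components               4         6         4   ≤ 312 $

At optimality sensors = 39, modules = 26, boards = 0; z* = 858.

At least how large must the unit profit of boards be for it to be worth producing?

Both pick-and-place and components are binding at x*.
The binding rows give the dual system: 5·y_pick-and-place + 4·y_components = 14 and 3·y_pick-and-place + 6·y_components = 12.
Solving: y_pick-and-place = 2, y_components = 1.
boards enters the basis when its profit ≥ yᵀa₃ = 2·5 + 1·4 = 14.

14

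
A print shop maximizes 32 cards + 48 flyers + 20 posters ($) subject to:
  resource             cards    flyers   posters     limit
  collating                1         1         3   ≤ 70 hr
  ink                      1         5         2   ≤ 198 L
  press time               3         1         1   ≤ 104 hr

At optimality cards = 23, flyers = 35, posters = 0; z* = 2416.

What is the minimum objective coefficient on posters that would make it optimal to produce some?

24

Check each constraint at x*: collating 58/70 (slack 12); ink 198/198 (tight); press time 104/104 (tight).
By complementary slackness, y = 0 for the non-binding constraint.
From A_Bᵀ y = c: 1·y_ink + 3·y_press time = 32; 5·y_ink + 1·y_press time = 48.
This yields shadow prices y_ink = 8, y_press time = 8.
posters enters the basis when its profit ≥ yᵀa₃ = 8·2 + 8·1 = 24.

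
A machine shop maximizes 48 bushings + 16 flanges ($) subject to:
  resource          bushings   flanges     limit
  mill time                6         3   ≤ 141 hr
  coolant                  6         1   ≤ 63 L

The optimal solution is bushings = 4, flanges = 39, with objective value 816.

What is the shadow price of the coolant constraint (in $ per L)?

At the optimum: mill time uses 141 of 141 (binding); coolant uses 63 of 63 (binding).
The binding rows give the dual system: 6·y_mill time + 6·y_coolant = 48 and 3·y_mill time + 1·y_coolant = 16.
Solving: y_mill time = 4, y_coolant = 4.
Shadow price of coolant = 4.

4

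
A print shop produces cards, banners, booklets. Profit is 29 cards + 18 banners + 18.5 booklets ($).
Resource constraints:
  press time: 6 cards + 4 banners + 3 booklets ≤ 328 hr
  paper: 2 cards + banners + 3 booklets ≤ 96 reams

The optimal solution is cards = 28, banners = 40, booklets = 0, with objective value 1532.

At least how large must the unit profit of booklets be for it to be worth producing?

Check each constraint at x*: press time 328/328 (tight); paper 96/96 (tight).
From A_Bᵀ y = c: 6·y_press time + 2·y_paper = 29; 4·y_press time + 1·y_paper = 18.
→ y_press time = 3.5 and y_paper = 4.
booklets enters the basis when its profit ≥ yᵀa₃ = 3.5·3 + 4·3 = 22.5.

22.5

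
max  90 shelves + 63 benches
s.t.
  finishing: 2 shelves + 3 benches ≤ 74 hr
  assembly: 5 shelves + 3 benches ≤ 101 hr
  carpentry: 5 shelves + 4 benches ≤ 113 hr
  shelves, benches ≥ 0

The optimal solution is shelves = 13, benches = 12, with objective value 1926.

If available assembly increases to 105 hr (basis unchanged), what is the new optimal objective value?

1962

Check each constraint at x*: finishing 62/74 (slack 12); assembly 101/101 (tight); carpentry 113/113 (tight).
Since finishing is not tight, its dual is 0.
The binding rows give the dual system: 5·y_assembly + 5·y_carpentry = 90 and 3·y_assembly + 4·y_carpentry = 63.
Solving: y_assembly = 9, y_carpentry = 9.
Δz = y_assembly·Δb = 9 × (4) = 36, so new z* = 1926 + 36 = 1962.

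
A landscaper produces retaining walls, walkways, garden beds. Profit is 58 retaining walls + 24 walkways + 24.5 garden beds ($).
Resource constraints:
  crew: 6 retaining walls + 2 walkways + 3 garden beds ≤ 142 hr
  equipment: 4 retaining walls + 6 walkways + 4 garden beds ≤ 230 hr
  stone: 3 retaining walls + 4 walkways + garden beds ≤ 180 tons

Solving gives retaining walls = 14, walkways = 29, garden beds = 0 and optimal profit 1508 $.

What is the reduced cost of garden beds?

-6.5

Check each constraint at x*: crew 142/142 (tight); equipment 230/230 (tight); stone 158/180 (slack 22).
Since stone is not tight, its dual is 0.
Dual feasibility on the basic columns requires 6·y_crew + 4·y_equipment = 58, 2·y_crew + 6·y_equipment = 24.
This yields shadow prices y_crew = 9, y_equipment = 1.
Reduced cost of garden beds: c₃ − yᵀa₃ = 24.5 − (9·3 + 1·4) = 24.5 − 31 = -6.5.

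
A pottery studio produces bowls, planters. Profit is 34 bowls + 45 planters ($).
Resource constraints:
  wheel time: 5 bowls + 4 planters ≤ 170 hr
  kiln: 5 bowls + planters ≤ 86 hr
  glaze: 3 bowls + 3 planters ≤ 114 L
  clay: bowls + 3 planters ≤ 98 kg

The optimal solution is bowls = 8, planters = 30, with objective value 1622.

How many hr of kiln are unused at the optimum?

16

kiln used = 5·8 + 1·30 = 70; slack = 86 − 70 = 16.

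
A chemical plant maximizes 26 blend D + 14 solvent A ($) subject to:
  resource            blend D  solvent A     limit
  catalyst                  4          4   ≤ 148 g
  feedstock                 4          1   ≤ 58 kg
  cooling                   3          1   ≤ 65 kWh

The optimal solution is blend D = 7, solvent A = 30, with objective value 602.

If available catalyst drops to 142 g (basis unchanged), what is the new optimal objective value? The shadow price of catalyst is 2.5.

587

Δb = -6, so new z* = 602 + (2.5)·(-6) = 602 − 15 = 587.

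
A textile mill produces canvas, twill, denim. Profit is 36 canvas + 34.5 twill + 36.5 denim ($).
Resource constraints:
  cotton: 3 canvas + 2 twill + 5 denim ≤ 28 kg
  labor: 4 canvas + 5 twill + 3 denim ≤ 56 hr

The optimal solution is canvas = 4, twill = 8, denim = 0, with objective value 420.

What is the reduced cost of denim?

-7

At the optimum: cotton uses 28 of 28 (binding); labor uses 56 of 56 (binding).
The binding rows give the dual system: 3·y_cotton + 4·y_labor = 36 and 2·y_cotton + 5·y_labor = 34.5.
→ y_cotton = 6 and y_labor = 4.5.
Reduced cost of denim: c₃ − yᵀa₃ = 36.5 − (6·5 + 4.5·3) = 36.5 − 43.5 = -7.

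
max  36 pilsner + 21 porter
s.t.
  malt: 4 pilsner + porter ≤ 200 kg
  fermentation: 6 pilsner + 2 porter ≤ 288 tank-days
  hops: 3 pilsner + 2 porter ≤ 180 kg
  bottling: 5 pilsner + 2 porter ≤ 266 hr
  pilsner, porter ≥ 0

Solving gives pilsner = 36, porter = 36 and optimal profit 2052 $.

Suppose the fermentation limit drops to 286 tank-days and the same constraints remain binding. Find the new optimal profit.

Check each constraint at x*: malt 180/200 (slack 20); fermentation 288/288 (tight); hops 180/180 (tight); bottling 252/266 (slack 14).
By complementary slackness, y = 0 for the non-binding constraints.
The binding rows give the dual system: 6·y_fermentation + 3·y_hops = 36 and 2·y_fermentation + 2·y_hops = 21.
This yields shadow prices y_fermentation = 1.5, y_hops = 9.
Δz = y_fermentation·Δb = 1.5 × (-2) = -3, so new z* = 2052 − 3 = 2049.

2049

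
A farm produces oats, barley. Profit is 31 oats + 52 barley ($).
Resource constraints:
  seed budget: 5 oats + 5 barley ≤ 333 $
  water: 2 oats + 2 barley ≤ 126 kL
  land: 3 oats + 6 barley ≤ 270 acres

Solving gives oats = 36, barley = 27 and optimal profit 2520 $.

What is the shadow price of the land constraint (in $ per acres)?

7

At the optimum: seed budget uses 315 of 333 (slack = 18); water uses 126 of 126 (binding); land uses 270 of 270 (binding).
Since seed budget is not tight, its dual is 0.
From A_Bᵀ y = c: 2·y_water + 3·y_land = 31; 2·y_water + 6·y_land = 52.
This yields shadow prices y_water = 5, y_land = 7.
Shadow price of land = 7.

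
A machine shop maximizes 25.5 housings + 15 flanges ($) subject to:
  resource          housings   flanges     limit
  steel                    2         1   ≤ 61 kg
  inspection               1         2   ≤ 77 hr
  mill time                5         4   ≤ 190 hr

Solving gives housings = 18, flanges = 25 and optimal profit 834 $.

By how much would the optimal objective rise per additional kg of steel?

Check each constraint at x*: steel 61/61 (tight); inspection 68/77 (slack 9); mill time 190/190 (tight).
Slack constraints have shadow price 0 (complementary slackness).
From A_Bᵀ y = c: 2·y_steel + 5·y_mill time = 25.5; 1·y_steel + 4·y_mill time = 15.
This yields shadow prices y_steel = 9, y_mill time = 1.5.
Shadow price of steel = 9.

9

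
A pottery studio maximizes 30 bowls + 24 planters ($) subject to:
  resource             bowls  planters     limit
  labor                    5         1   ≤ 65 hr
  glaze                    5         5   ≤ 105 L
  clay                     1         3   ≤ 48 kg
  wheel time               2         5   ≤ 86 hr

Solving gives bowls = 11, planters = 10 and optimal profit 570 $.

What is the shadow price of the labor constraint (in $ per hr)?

1.5

Check each constraint at x*: labor 65/65 (tight); glaze 105/105 (tight); clay 41/48 (slack 7); wheel time 72/86 (slack 14).
By complementary slackness, y = 0 for the non-binding constraints.
From A_Bᵀ y = c: 5·y_labor + 5·y_glaze = 30; 1·y_labor + 5·y_glaze = 24.
This yields shadow prices y_labor = 1.5, y_glaze = 4.5.
Shadow price of labor = 1.5.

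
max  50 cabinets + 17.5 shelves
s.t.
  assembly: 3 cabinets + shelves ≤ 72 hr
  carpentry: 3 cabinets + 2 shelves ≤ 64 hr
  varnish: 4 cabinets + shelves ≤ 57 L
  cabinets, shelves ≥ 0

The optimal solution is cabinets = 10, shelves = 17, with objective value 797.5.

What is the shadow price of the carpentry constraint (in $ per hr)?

4

Binding: carpentry and varnish. Non-binding: assembly (25 unused).
By complementary slackness, y = 0 for the non-binding constraint.
Dual feasibility on the basic columns requires 3·y_carpentry + 4·y_varnish = 50, 2·y_carpentry + 1·y_varnish = 17.5.
This yields shadow prices y_carpentry = 4, y_varnish = 9.5.
Shadow price of carpentry = 4.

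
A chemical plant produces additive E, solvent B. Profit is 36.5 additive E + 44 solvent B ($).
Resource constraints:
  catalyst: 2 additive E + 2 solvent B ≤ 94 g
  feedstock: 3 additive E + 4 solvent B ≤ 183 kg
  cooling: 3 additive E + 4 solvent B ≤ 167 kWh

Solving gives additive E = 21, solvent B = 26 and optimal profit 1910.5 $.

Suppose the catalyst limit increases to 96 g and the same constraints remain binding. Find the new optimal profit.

Check each constraint at x*: catalyst 94/94 (tight); feedstock 167/183 (slack 16); cooling 167/167 (tight).
Since feedstock is not tight, its dual is 0.
From A_Bᵀ y = c: 2·y_catalyst + 3·y_cooling = 36.5; 2·y_catalyst + 4·y_cooling = 44.
This yields shadow prices y_catalyst = 7, y_cooling = 7.5.
Δz = y_catalyst·Δb = 7 × (2) = 14, so new z* = 1910.5 + 14 = 1924.5.

1924.5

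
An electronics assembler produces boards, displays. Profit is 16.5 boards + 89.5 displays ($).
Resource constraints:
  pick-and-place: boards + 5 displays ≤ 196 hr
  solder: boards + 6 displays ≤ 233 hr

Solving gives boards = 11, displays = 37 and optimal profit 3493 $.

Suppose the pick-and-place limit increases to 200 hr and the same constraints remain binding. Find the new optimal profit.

At the optimum: pick-and-place uses 196 of 196 (binding); solder uses 233 of 233 (binding).
From A_Bᵀ y = c: 1·y_pick-and-place + 1·y_solder = 16.5; 5·y_pick-and-place + 6·y_solder = 89.5.
→ y_pick-and-place = 9.5 and y_solder = 7.
Δz = y_pick-and-place·Δb = 9.5 × (4) = 38, so new z* = 3493 + 38 = 3531.

3531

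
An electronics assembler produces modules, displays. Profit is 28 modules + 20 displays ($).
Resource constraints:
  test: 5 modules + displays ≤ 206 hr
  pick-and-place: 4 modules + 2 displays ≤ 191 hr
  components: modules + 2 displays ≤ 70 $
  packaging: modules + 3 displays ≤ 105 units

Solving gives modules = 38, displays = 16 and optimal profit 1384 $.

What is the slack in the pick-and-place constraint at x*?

pick-and-place used = 4·38 + 2·16 = 184; slack = 191 − 184 = 7.

7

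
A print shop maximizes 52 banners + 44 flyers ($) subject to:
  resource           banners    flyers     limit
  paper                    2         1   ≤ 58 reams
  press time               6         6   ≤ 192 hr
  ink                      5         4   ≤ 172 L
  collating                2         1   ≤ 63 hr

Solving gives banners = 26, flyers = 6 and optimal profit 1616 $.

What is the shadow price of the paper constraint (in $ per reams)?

Binding: paper and press time. Non-binding: ink (18 unused), collating (5 unused).
Since ink, collating are not tight, their duals are 0.
The binding rows give the dual system: 2·y_paper + 6·y_press time = 52 and 1·y_paper + 6·y_press time = 44.
Solving: y_paper = 8, y_press time = 6.
Shadow price of paper = 8.

8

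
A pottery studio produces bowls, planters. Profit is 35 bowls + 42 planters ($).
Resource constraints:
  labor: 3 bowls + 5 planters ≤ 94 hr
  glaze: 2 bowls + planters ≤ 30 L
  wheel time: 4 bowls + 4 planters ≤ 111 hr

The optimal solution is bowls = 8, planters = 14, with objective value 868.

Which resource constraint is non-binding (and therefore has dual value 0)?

labor: 94/94 (binding)
glaze: 30/30 (binding)
wheel time: 88/111 (slack 23)
By complementary slackness, a constraint with positive slack has shadow price 0 → wheel time.

wheel time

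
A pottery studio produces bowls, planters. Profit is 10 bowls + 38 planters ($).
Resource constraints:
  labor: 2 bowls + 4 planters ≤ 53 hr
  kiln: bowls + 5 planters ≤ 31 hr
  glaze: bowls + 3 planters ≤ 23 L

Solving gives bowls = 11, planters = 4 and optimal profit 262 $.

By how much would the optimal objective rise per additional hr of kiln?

At the optimum: labor uses 38 of 53 (slack = 15); kiln uses 31 of 31 (binding); glaze uses 23 of 23 (binding).
Slack constraints have shadow price 0 (complementary slackness).
The binding rows give the dual system: 1·y_kiln + 1·y_glaze = 10 and 5·y_kiln + 3·y_glaze = 38.
This yields shadow prices y_kiln = 4, y_glaze = 6.
Shadow price of kiln = 4.

4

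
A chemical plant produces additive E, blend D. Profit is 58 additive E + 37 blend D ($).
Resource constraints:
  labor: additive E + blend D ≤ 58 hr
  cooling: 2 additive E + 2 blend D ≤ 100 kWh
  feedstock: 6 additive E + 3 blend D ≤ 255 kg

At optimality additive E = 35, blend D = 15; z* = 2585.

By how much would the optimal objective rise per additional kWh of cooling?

8

At the optimum: labor uses 50 of 58 (slack = 8); cooling uses 100 of 100 (binding); feedstock uses 255 of 255 (binding).
Since labor is not tight, its dual is 0.
The binding rows give the dual system: 2·y_cooling + 6·y_feedstock = 58 and 2·y_cooling + 3·y_feedstock = 37.
→ y_cooling = 8 and y_feedstock = 7.
Shadow price of cooling = 8.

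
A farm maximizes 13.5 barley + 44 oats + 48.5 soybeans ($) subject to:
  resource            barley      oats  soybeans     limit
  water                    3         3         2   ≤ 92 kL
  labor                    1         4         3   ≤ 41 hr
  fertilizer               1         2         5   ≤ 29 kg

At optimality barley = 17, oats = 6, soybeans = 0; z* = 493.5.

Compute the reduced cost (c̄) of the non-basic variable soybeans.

Check each constraint at x*: water 69/92 (slack 23); labor 41/41 (tight); fertilizer 29/29 (tight).
Since water is not tight, its dual is 0.
Dual feasibility on the basic columns requires 1·y_labor + 1·y_fertilizer = 13.5, 4·y_labor + 2·y_fertilizer = 44.
Solving: y_labor = 8.5, y_fertilizer = 5.
Reduced cost of soybeans: c₃ − yᵀa₃ = 48.5 − (8.5·3 + 5·5) = 48.5 − 50.5 = -2.

-2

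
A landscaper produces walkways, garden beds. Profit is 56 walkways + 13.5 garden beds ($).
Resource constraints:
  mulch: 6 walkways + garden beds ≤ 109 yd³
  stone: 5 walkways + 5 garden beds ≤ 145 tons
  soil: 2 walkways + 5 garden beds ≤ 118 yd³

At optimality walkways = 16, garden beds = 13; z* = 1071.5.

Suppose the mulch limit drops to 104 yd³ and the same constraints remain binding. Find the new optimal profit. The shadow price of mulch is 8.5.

Δb = -5, so new z* = 1071.5 + (8.5)·(-5) = 1071.5 − 42.5 = 1029.

1029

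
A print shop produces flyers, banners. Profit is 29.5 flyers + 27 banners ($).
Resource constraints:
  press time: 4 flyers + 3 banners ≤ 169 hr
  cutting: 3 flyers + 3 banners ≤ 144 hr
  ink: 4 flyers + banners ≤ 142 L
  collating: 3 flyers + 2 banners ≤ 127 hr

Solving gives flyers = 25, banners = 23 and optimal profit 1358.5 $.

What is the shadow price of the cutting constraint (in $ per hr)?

6.5

Check each constraint at x*: press time 169/169 (tight); cutting 144/144 (tight); ink 123/142 (slack 19); collating 121/127 (slack 6).
Since ink, collating are not tight, their duals are 0.
Dual feasibility on the basic columns requires 4·y_press time + 3·y_cutting = 29.5, 3·y_press time + 3·y_cutting = 27.
This yields shadow prices y_press time = 2.5, y_cutting = 6.5.
Shadow price of cutting = 6.5.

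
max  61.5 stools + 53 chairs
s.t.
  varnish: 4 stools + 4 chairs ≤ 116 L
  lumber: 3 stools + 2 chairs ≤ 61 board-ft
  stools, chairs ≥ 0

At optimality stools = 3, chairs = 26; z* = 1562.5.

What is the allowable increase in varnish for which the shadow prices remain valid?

Binding constraints: varnish, lumber. The basis is B = [[4,4],[3,2]] with det -4.
Per unit increase in varnish, x* moves by d = (-0.5, 0.75).
The basis stays optimal until stools reaches 0; allowable increase = 6 L.

6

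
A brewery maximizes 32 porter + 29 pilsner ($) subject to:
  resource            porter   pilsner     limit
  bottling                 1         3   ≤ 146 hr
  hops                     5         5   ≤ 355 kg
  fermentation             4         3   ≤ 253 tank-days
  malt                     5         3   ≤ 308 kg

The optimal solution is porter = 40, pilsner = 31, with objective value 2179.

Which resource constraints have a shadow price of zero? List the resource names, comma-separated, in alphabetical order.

bottling: 133/146 (slack 13)
hops: 355/355 (binding)
fermentation: 253/253 (binding)
malt: 293/308 (slack 15)
By complementary slackness, a constraint with positive slack has shadow price 0 → bottling, malt.

bottling, malt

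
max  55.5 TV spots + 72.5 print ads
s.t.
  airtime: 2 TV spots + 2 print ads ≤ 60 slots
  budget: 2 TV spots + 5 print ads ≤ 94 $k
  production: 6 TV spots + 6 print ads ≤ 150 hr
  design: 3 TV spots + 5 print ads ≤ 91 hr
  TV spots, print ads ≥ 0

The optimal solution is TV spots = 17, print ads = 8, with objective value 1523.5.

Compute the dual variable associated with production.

At the optimum: airtime uses 50 of 60 (slack = 10); budget uses 74 of 94 (slack = 20); production uses 150 of 150 (binding); design uses 91 of 91 (binding).
By complementary slackness, y = 0 for the non-binding constraints.
From A_Bᵀ y = c: 6·y_production + 3·y_design = 55.5; 6·y_production + 5·y_design = 72.5.
Solving: y_production = 5, y_design = 8.5.
Shadow price of production = 5.

5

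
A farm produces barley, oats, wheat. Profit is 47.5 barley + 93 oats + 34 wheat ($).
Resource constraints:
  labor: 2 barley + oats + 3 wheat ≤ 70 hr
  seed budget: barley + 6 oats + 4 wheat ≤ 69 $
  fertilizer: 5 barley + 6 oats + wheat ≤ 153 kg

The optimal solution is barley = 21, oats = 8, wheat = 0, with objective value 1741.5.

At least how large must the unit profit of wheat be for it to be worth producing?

Binding: seed budget and fertilizer. Non-binding: labor (20 unused).
Since labor is not tight, its dual is 0.
The binding rows give the dual system: 1·y_seed budget + 5·y_fertilizer = 47.5 and 6·y_seed budget + 6·y_fertilizer = 93.
→ y_seed budget = 7.5 and y_fertilizer = 8.
wheat enters the basis when its profit ≥ yᵀa₃ = 7.5·4 + 8·1 = 38.

38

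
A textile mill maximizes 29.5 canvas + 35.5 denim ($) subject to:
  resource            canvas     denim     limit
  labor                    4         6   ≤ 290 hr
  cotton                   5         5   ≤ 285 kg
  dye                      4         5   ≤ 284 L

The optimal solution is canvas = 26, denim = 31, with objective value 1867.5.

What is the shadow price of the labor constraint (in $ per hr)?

Check each constraint at x*: labor 290/290 (tight); cotton 285/285 (tight); dye 259/284 (slack 25).
By complementary slackness, y = 0 for the non-binding constraint.
The binding rows give the dual system: 4·y_labor + 5·y_cotton = 29.5 and 6·y_labor + 5·y_cotton = 35.5.
→ y_labor = 3 and y_cotton = 3.5.
Shadow price of labor = 3.

3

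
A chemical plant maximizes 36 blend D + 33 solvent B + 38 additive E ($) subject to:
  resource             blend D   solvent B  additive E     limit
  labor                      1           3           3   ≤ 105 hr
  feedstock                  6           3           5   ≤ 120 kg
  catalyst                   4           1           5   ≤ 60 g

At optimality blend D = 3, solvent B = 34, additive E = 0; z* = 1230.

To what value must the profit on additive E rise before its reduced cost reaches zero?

43

At the optimum: labor uses 105 of 105 (binding); feedstock uses 120 of 120 (binding); catalyst uses 46 of 60 (slack = 14).
Slack constraints have shadow price 0 (complementary slackness).
The binding rows give the dual system: 1·y_labor + 6·y_feedstock = 36 and 3·y_labor + 3·y_feedstock = 33.
This yields shadow prices y_labor = 6, y_feedstock = 5.
additive E enters the basis when its profit ≥ yᵀa₃ = 6·3 + 5·5 = 43.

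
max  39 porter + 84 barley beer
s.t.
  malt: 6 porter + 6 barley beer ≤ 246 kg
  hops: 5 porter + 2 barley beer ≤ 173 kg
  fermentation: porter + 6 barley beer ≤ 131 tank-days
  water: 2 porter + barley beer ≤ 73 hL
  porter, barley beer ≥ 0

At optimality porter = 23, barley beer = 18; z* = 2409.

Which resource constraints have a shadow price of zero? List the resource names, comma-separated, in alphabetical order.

hops, water

malt: 246/246 (binding)
hops: 151/173 (slack 22)
fermentation: 131/131 (binding)
water: 64/73 (slack 9)
By complementary slackness, a constraint with positive slack has shadow price 0 → hops, water.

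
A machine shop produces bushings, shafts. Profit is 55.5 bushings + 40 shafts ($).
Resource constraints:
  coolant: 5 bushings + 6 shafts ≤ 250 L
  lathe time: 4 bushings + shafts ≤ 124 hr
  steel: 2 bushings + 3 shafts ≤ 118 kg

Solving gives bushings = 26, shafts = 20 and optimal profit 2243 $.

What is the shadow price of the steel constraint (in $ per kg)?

0

At the optimum: coolant uses 250 of 250 (binding); lathe time uses 124 of 124 (binding); steel uses 112 of 118 (slack = 6).
Slack constraints have shadow price 0 (complementary slackness).
Dual feasibility on the basic columns requires 5·y_coolant + 4·y_lathe time = 55.5, 6·y_coolant + 1·y_lathe time = 40.
This yields shadow prices y_coolant = 5.5, y_lathe time = 7.
Shadow price of steel = 0.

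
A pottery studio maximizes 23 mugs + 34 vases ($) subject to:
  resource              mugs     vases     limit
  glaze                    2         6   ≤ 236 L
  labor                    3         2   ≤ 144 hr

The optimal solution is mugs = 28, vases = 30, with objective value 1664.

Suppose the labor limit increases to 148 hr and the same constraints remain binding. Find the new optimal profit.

At the optimum: glaze uses 236 of 236 (binding); labor uses 144 of 144 (binding).
From A_Bᵀ y = c: 2·y_glaze + 3·y_labor = 23; 6·y_glaze + 2·y_labor = 34.
This yields shadow prices y_glaze = 4, y_labor = 5.
Δz = y_labor·Δb = 5 × (4) = 20, so new z* = 1664 + 20 = 1684.

1684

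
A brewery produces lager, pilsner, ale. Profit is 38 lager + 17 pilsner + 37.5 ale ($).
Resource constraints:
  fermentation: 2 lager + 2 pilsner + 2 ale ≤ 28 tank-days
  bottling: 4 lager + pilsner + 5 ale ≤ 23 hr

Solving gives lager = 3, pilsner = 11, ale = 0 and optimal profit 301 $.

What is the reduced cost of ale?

-7.5

Both fermentation and bottling are binding at x*.
The binding rows give the dual system: 2·y_fermentation + 4·y_bottling = 38 and 2·y_fermentation + 1·y_bottling = 17.
This yields shadow prices y_fermentation = 5, y_bottling = 7.
Reduced cost of ale: c₃ − yᵀa₃ = 37.5 − (5·2 + 7·5) = 37.5 − 45 = -7.5.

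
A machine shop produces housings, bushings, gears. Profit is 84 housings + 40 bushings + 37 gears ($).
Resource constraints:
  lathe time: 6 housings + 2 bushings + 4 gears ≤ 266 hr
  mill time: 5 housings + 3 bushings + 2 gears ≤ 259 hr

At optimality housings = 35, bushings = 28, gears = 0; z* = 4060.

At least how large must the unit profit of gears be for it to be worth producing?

44

At the optimum: lathe time uses 266 of 266 (binding); mill time uses 259 of 259 (binding).
Dual feasibility on the basic columns requires 6·y_lathe time + 5·y_mill time = 84, 2·y_lathe time + 3·y_mill time = 40.
→ y_lathe time = 6.5 and y_mill time = 9.
gears enters the basis when its profit ≥ yᵀa₃ = 6.5·4 + 9·2 = 44.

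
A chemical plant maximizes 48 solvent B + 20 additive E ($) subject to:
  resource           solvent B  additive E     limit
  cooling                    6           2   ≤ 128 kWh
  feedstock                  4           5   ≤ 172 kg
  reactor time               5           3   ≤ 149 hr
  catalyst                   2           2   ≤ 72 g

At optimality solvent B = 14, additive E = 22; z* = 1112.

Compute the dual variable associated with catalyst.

3

Check each constraint at x*: cooling 128/128 (tight); feedstock 166/172 (slack 6); reactor time 136/149 (slack 13); catalyst 72/72 (tight).
Slack constraints have shadow price 0 (complementary slackness).
The binding rows give the dual system: 6·y_cooling + 2·y_catalyst = 48 and 2·y_cooling + 2·y_catalyst = 20.
This yields shadow prices y_cooling = 7, y_catalyst = 3.
Shadow price of catalyst = 3.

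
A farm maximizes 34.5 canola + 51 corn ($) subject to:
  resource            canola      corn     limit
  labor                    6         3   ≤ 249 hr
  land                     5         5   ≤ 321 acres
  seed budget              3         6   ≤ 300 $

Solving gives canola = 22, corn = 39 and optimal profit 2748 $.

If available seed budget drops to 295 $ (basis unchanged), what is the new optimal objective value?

2710.5

Check each constraint at x*: labor 249/249 (tight); land 305/321 (slack 16); seed budget 300/300 (tight).
By complementary slackness, y = 0 for the non-binding constraint.
Dual feasibility on the basic columns requires 6·y_labor + 3·y_seed budget = 34.5, 3·y_labor + 6·y_seed budget = 51.
→ y_labor = 2 and y_seed budget = 7.5.
Δz = y_seed budget·Δb = 7.5 × (-5) = -37.5, so new z* = 2748 − 37.5 = 2710.5.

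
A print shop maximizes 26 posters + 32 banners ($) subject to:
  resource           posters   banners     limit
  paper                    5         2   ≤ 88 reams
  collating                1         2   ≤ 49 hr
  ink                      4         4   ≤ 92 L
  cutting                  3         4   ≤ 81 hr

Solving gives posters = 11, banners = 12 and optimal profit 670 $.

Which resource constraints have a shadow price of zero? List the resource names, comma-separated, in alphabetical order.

collating, paper

paper: 79/88 (slack 9)
collating: 35/49 (slack 14)
ink: 92/92 (binding)
cutting: 81/81 (binding)
By complementary slackness, a constraint with positive slack has shadow price 0 → collating, paper.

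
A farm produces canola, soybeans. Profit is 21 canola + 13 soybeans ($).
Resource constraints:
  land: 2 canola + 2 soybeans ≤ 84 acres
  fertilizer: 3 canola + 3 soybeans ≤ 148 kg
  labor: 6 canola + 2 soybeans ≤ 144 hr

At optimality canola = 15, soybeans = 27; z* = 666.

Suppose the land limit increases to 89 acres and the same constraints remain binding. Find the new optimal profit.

688.5

Binding: land and labor. Non-binding: fertilizer (22 unused).
By complementary slackness, y = 0 for the non-binding constraint.
From A_Bᵀ y = c: 2·y_land + 6·y_labor = 21; 2·y_land + 2·y_labor = 13.
→ y_land = 4.5 and y_labor = 2.
Δz = y_land·Δb = 4.5 × (5) = 22.5, so new z* = 666 + 22.5 = 688.5.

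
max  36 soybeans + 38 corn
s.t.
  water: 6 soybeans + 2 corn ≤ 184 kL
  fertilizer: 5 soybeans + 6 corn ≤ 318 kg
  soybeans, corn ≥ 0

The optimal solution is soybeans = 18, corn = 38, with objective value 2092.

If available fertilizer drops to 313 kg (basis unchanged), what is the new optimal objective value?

2062

Check each constraint at x*: water 184/184 (tight); fertilizer 318/318 (tight).
The binding rows give the dual system: 6·y_water + 5·y_fertilizer = 36 and 2·y_water + 6·y_fertilizer = 38.
Solving: y_water = 1, y_fertilizer = 6.
Δz = y_fertilizer·Δb = 6 × (-5) = -30, so new z* = 2092 − 30 = 2062.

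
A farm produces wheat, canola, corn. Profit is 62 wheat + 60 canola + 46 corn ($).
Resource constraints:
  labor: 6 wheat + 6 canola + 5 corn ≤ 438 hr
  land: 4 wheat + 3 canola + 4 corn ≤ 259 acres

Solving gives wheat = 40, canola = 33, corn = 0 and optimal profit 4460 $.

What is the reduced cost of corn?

-7

Check each constraint at x*: labor 438/438 (tight); land 259/259 (tight).
The binding rows give the dual system: 6·y_labor + 4·y_land = 62 and 6·y_labor + 3·y_land = 60.
Solving: y_labor = 9, y_land = 2.
Reduced cost of corn: c₃ − yᵀa₃ = 46 − (9·5 + 2·4) = 46 − 53 = -7.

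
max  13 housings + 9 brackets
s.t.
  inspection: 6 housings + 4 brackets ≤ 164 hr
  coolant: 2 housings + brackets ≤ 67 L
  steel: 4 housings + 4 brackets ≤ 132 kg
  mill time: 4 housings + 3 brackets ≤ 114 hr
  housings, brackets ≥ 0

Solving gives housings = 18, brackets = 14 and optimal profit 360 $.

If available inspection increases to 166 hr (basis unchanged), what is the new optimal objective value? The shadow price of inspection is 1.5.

363

Δb = 2, so new z* = 360 + (1.5)·(2) = 360 + 3 = 363.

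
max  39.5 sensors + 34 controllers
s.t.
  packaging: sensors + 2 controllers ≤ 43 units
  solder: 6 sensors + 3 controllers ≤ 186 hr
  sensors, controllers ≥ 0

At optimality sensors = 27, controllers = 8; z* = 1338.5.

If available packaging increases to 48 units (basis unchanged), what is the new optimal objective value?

1386

Both packaging and solder are binding at x*.
Dual feasibility on the basic columns requires 1·y_packaging + 6·y_solder = 39.5, 2·y_packaging + 3·y_solder = 34.
This yields shadow prices y_packaging = 9.5, y_solder = 5.
Δz = y_packaging·Δb = 9.5 × (5) = 47.5, so new z* = 1338.5 + 47.5 = 1386.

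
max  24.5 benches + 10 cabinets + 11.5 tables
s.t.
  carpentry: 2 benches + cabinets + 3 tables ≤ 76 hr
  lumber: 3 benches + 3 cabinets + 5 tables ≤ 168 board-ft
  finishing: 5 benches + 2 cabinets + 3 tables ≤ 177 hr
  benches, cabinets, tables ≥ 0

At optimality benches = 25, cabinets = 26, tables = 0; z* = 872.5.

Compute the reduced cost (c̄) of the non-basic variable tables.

-5

Check each constraint at x*: carpentry 76/76 (tight); lumber 153/168 (slack 15); finishing 177/177 (tight).
Since lumber is not tight, its dual is 0.
From A_Bᵀ y = c: 2·y_carpentry + 5·y_finishing = 24.5; 1·y_carpentry + 2·y_finishing = 10.
This yields shadow prices y_carpentry = 1, y_finishing = 4.5.
Reduced cost of tables: c₃ − yᵀa₃ = 11.5 − (1·3 + 4.5·3) = 11.5 − 16.5 = -5.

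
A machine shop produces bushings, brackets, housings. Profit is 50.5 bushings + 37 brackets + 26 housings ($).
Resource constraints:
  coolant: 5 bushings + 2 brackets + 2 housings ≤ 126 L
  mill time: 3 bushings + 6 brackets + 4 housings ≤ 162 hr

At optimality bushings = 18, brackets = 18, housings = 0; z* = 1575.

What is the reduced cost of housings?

-4

At the optimum: coolant uses 126 of 126 (binding); mill time uses 162 of 162 (binding).
From A_Bᵀ y = c: 5·y_coolant + 3·y_mill time = 50.5; 2·y_coolant + 6·y_mill time = 37.
→ y_coolant = 8 and y_mill time = 3.5.
Reduced cost of housings: c₃ − yᵀa₃ = 26 − (8·2 + 3.5·4) = 26 − 30 = -4.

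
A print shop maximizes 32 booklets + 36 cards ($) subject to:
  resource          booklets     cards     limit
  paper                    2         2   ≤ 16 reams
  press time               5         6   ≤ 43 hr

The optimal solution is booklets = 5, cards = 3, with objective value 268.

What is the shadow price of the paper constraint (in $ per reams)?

Check each constraint at x*: paper 16/16 (tight); press time 43/43 (tight).
The binding rows give the dual system: 2·y_paper + 5·y_press time = 32 and 2·y_paper + 6·y_press time = 36.
Solving: y_paper = 6, y_press time = 4.
Shadow price of paper = 6.

6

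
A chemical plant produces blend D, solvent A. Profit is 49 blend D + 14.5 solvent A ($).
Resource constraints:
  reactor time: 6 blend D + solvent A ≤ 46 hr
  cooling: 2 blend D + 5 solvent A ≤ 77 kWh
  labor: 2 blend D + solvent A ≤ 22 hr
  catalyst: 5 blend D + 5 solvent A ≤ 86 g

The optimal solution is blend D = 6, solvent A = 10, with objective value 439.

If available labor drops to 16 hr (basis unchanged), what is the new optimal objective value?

382

Binding: reactor time and labor. Non-binding: cooling (15 unused), catalyst (6 unused).
Slack constraints have shadow price 0 (complementary slackness).
From A_Bᵀ y = c: 6·y_reactor time + 2·y_labor = 49; 1·y_reactor time + 1·y_labor = 14.5.
→ y_reactor time = 5 and y_labor = 9.5.
Δz = y_labor·Δb = 9.5 × (-6) = -57, so new z* = 439 − 57 = 382.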